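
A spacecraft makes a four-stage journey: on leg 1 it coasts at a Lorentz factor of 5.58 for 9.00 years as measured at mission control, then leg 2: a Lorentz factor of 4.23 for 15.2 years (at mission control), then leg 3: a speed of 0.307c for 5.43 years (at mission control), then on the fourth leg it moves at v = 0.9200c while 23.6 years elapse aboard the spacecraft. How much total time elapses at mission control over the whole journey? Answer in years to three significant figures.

Leg 1: 9.00 years is already measured at mission control.
Leg 2: 15.2 years is already measured at mission control.
Leg 3: 5.43 years is already measured at mission control.
Leg 4: γ = 1/√(1 − 0.9200²) = 1/√0.1536 = 2.552; Δt_4 = 2.552 × 23.6 = 60.22 years.
Total: 9.000 + 15.20 + 5.430 + 60.22 years.

Δt = 89.8 years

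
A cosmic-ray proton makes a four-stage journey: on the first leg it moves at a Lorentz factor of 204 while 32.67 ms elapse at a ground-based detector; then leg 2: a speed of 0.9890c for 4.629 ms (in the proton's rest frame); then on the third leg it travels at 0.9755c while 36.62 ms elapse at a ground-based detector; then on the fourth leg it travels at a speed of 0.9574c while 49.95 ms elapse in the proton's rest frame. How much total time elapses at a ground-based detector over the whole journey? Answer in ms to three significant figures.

Leg 1: 32.67 ms is already measured at a ground-based detector.
Leg 2: γ = 1/√(1 − 0.9890²) = 1/√0.02188 = 6.761; Δt_2 = 6.761 × 4.629 = 31.29 ms.
Leg 3: 36.62 ms is already measured at a ground-based detector.
Leg 4: γ = 1/√(1 − 0.9574²) = 1/√0.08339 = 3.463; Δt_4 = 3.463 × 49.95 = 173.0 ms.
Total: 32.67 + 31.29 + 36.62 + 173.0 ms.

Δt = 274 ms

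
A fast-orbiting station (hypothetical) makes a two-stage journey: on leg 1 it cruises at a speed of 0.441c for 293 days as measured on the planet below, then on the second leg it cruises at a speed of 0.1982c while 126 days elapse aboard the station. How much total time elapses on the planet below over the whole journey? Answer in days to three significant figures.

Δt = 422 days

Leg 1: 293 days is already measured on the planet below.
Leg 2: γ = 1/√(1 − 0.1982²) = 1/√0.9607 = 1.020; Δt_2 = 1.020 × 126 = 128.6 days.
Total: 293.0 + 128.6 days.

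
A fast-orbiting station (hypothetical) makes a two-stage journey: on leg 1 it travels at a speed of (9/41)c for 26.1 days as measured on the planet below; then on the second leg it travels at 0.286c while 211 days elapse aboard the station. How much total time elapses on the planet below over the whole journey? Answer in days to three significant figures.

Δt = 246 days

Leg 1: 26.1 days is already measured on the planet below.
Leg 2: γ = 1/√(1 − 0.286²) = 1/√0.9182 = 1.044; Δt_2 = 1.044 × 211 = 220.2 days.
Total: 26.10 + 220.2 days.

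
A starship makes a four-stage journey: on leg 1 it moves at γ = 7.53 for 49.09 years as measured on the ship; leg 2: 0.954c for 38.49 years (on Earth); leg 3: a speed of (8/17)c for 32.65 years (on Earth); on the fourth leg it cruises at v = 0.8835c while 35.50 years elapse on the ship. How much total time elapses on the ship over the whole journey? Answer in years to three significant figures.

Leg 1: 49.09 years is already measured on the ship.
Leg 2: γ = 1/√(1 − 0.954²) = 1/√0.08988 = 3.335; τ_2 = 38.49/3.335 = 11.54 years.
Leg 3: γ = 1/√(1 − (8/17)²) = 17/15 ≈ 1.133; τ_3 = 32.65/1.133 = 28.81 years.
Leg 4: 35.50 years is already measured on the ship.
Total: 49.09 + 11.54 + 28.81 + 35.50 years.

τ = 125 years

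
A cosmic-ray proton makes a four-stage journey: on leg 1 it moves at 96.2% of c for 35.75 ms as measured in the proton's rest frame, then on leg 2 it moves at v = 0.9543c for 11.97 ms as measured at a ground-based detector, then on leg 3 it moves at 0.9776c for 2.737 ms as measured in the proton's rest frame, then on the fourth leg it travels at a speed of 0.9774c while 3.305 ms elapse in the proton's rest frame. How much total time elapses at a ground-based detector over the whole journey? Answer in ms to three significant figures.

Leg 1: β = 0.962; γ = 1/√(1 − 0.962²) = 1/√0.07456 = 3.662; Δt_1 = 3.662 × 35.75 = 130.9 ms.
Leg 2: 11.97 ms is already measured at a ground-based detector.
Leg 3: γ = 1/√(1 − 0.9776²) = 1/√0.04430 = 4.751; Δt_3 = 4.751 × 2.737 = 13.00 ms.
Leg 4: γ = 1/√(1 − 0.9774²) = 1/√0.04469 = 4.730; Δt_4 = 4.730 × 3.305 = 15.63 ms.
Total: 130.9 + 11.97 + 13.00 + 15.63 ms.

Δt = 172 ms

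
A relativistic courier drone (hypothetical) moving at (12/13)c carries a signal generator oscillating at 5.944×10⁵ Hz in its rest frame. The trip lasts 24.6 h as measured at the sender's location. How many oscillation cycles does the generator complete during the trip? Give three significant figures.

N = 2.02×10¹⁰

γ = 1/√(1 − (12/13)²) = 13/5 = 2.600
The oscillator's own cycle count is N = f × τ where τ is the proper time aboard the drone. τ = Δt/γ = 24.6/2.600 = 9.462 h = 3.406×10⁴ s.
N = 5.944×10⁵ × 3.406×10⁴ = 2.025×10¹⁰.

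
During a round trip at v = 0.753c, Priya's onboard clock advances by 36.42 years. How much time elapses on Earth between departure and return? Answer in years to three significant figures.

Δt = 55.3 years

γ = 1/√(1 − 0.753²) = 1/√0.4330 = 1.520
Earth-frame duration is the dilated interval: Δt = γτ = 1.520 × 36.42 years.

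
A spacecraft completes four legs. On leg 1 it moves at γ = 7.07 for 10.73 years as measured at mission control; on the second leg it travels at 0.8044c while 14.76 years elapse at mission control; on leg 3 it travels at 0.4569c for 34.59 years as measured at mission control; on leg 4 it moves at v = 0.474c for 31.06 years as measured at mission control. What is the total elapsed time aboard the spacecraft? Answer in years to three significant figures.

Leg 1: γ = 7.07; τ_1 = 10.73/7.070 = 1.518 years.
Leg 2: γ = 1/√(1 − 0.8044²) = 1/√0.3529 = 1.683; τ_2 = 14.76/1.683 = 8.769 years.
Leg 3: γ = 1/√(1 − 0.4569²) = 1/√0.7912 = 1.124; τ_3 = 34.59/1.124 = 30.77 years.
Leg 4: γ = 1/√(1 − 0.474²) = 1/√0.7753 = 1.136; τ_4 = 31.06/1.136 = 27.35 years.
Total: 1.518 + 8.769 + 30.77 + 27.35 years.

τ = 68.4 years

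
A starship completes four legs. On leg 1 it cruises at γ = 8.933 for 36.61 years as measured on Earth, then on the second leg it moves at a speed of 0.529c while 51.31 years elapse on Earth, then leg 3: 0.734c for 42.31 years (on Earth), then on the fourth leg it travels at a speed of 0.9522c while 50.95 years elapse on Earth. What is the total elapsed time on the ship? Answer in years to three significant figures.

τ = 91.9 years

Leg 1: γ = 8.933; τ_1 = 36.61/8.933 = 4.098 years.
Leg 2: γ = 1/√(1 − 0.529²) = 1/√0.7202 = 1.178; τ_2 = 51.31/1.178 = 43.54 years.
Leg 3: γ = 1/√(1 − 0.734²) = 1/√0.4612 = 1.472; τ_3 = 42.31/1.472 = 28.73 years.
Leg 4: γ = 1/√(1 − 0.9522²) = 1/√0.09332 = 3.274; τ_4 = 50.95/3.274 = 15.56 years.
Total: 4.098 + 43.54 + 28.73 + 15.56 years.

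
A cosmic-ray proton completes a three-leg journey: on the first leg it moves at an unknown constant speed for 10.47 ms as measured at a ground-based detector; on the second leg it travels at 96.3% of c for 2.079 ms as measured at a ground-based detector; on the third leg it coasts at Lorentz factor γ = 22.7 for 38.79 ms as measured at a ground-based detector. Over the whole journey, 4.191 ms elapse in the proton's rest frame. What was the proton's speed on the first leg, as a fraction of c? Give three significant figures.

β = 0.983

Leg 1: speed unknown; τ_1 = 10.47/γ_1.
Leg 2: β = 0.963; γ = 1/√(1 − 0.963²) = 1/√0.07263 = 3.711; τ_2 = 2.079/3.711 = 0.5603 ms.
Leg 3: γ = 22.7; τ_3 = 38.79/22.70 = 1.709 ms.
Total proper time: τ_1 + 0.5603 + 1.709 = 4.191, so τ_1 = 4.191 − 2.269 = 1.922 ms.
γ_1 = 10.47/1.922 = 5.448; β = √(1 − 1/γ²) = √0.9663.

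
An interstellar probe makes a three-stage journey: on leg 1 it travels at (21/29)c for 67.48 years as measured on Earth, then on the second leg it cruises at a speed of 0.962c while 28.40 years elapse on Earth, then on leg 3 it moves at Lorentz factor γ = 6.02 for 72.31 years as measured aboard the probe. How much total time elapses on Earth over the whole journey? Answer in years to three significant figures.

Leg 1: 67.48 years is already measured on Earth.
Leg 2: 28.40 years is already measured on Earth.
Leg 3: γ = 6.02; Δt_3 = 6.020 × 72.31 = 435.3 years.
Total: 67.48 + 28.40 + 435.3 years.

Δt = 531 years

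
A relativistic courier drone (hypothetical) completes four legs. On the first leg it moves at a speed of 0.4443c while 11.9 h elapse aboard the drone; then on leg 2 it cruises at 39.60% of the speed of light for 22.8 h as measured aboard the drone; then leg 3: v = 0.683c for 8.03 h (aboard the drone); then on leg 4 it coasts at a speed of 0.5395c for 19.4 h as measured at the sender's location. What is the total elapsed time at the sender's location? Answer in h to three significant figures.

Δt = 68.5 h

Leg 1: γ = 1/√(1 − 0.4443²) = 1/√0.8026 = 1.116; Δt_1 = 1.116 × 11.9 = 13.28 h.
Leg 2: β = 0.3960; γ = 1/√(1 − 0.3960²) = 1/√0.8432 = 1.089; Δt_2 = 1.089 × 22.8 = 24.83 h.
Leg 3: γ = 1/√(1 − 0.683²) = 1/√0.5335 = 1.369; Δt_3 = 1.369 × 8.03 = 10.99 h.
Leg 4: 19.4 h is already measured at the sender's location.
Total: 13.28 + 24.83 + 10.99 + 19.40 h.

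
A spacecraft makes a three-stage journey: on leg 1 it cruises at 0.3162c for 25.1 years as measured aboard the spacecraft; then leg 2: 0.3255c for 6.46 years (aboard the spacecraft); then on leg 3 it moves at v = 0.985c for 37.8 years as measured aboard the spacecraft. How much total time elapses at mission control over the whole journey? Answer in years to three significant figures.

Leg 1: γ = 1/√(1 − 0.3162²) = 1/√0.9000 = 1.054; Δt_1 = 1.054 × 25.1 = 26.46 years.
Leg 2: γ = 1/√(1 − 0.3255²) = 1/√0.8940 = 1.058; Δt_2 = 1.058 × 6.46 = 6.832 years.
Leg 3: γ = 1/√(1 − 0.985²) = 1/√0.02977 = 5.795; Δt_3 = 5.795 × 37.8 = 219.1 years.
Total: 26.46 + 6.832 + 219.1 years.

Δt = 252 years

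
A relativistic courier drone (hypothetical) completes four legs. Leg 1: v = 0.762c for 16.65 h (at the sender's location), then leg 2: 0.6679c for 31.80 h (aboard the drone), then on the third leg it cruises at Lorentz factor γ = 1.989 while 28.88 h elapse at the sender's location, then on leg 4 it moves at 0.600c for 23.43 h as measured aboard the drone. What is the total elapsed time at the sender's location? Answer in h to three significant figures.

Δt = 118 h

Leg 1: 16.65 h is already measured at the sender's location.
Leg 2: γ = 1/√(1 − 0.6679²) = 1/√0.5539 = 1.344; Δt_2 = 1.344 × 31.80 = 42.73 h.
Leg 3: 28.88 h is already measured at the sender's location.
Leg 4: γ = 1/√(1 − 0.600²) = 5/4 = 1.250; Δt_4 = 1.250 × 23.43 = 29.29 h.
Total: 16.65 + 42.73 + 28.88 + 29.29 h.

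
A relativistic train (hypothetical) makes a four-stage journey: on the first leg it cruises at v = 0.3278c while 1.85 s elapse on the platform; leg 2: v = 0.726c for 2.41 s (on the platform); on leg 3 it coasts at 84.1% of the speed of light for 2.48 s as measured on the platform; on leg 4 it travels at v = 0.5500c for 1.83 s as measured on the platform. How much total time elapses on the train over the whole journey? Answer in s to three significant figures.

Leg 1: γ = 1/√(1 − 0.3278²) = 1/√0.8925 = 1.058; τ_1 = 1.85/1.058 = 1.748 s.
Leg 2: γ = 1/√(1 − 0.726²) = 1/√0.4729 = 1.454; τ_2 = 2.41/1.454 = 1.657 s.
Leg 3: β = 0.841; γ = 1/√(1 − 0.841²) = 1/√0.2927 = 1.848; τ_3 = 2.48/1.848 = 1.342 s.
Leg 4: γ = 1/√(1 − 0.5500²) = 1/√0.6975 = 1.197; τ_4 = 1.83/1.197 = 1.528 s.
Total: 1.748 + 1.657 + 1.342 + 1.528 s.

τ = 6.28 s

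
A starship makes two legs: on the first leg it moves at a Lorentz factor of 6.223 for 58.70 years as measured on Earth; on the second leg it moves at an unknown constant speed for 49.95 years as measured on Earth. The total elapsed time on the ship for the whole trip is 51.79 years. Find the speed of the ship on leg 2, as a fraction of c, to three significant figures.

Leg 1: γ = 6.223; τ_1 = 58.70/6.223 = 9.433 years.
Leg 2: speed unknown; τ_2 = 49.95/γ_2.
Total proper time: 9.433 + τ_2 = 51.79, so τ_2 = 51.79 − 9.433 = 42.36 years.
γ_2 = 49.95/42.36 = 1.179; β = √(1 − 1/γ²) = √0.2809.

β = 0.530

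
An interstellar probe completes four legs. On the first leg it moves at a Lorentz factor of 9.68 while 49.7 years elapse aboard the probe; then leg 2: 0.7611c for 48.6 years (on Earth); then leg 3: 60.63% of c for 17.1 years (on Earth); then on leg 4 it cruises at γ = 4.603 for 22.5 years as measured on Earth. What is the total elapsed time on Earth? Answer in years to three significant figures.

Leg 1: γ = 9.68; Δt_1 = 9.680 × 49.7 = 481.1 years.
Leg 2: 48.6 years is already measured on Earth.
Leg 3: 17.1 years is already measured on Earth.
Leg 4: 22.5 years is already measured on Earth.
Total: 481.1 + 48.60 + 17.10 + 22.50 years.

Δt = 569 years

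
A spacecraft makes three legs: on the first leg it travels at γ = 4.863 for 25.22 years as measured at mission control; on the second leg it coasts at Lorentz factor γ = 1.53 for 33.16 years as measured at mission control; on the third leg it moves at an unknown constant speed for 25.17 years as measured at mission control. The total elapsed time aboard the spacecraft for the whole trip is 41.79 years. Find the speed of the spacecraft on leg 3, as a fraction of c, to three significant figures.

β = 0.805

Leg 1: γ = 4.863; τ_1 = 25.22/4.863 = 5.186 years.
Leg 2: γ = 1.53; τ_2 = 33.16/1.530 = 21.67 years.
Leg 3: speed unknown; τ_3 = 25.17/γ_3.
Total proper time: 5.186 + 21.67 + τ_3 = 41.79, so τ_3 = 41.79 − 26.86 = 14.93 years.
γ_3 = 25.17/14.93 = 1.686; β = √(1 − 1/γ²) = √0.6481.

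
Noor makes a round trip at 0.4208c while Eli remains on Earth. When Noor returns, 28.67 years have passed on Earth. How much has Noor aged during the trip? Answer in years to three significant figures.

γ = 1/√(1 − 0.4208²) = 1/√0.8229 = 1.102
Noor's clock measures proper time along the trip: τ = Δt/γ = 28.67/1.102 years.

τ = 26.0 years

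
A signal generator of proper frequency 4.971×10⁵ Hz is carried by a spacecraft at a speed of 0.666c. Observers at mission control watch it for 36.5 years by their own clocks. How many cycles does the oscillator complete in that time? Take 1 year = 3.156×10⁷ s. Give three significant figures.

N = 4.27×10¹⁴

γ = 1/√(1 − 0.666²) = 1/√0.5564 = 1.341
During 36.5 years of lab time, the oscillator's proper time advances by τ = Δt/γ = 36.5/1.341 = 27.23 years = 8.593×10⁸ s.
N = f × τ = 4.971×10⁵ × 8.593×10⁸ = 4.272×10¹⁴.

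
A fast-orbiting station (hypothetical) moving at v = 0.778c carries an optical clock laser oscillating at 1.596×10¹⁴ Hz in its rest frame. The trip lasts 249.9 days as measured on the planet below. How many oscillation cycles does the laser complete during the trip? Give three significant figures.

N = 2.16×10²¹

γ = 1/√(1 − 0.778²) = 1/√0.3947 = 1.592
The oscillator's own cycle count is N = f × τ where τ is the proper time aboard the station. τ = Δt/γ = 249.9/1.592 = 157.0 days = 1.357×10⁷ s.
N = 1.596×10¹⁴ × 1.357×10⁷ = 2.165×10²¹.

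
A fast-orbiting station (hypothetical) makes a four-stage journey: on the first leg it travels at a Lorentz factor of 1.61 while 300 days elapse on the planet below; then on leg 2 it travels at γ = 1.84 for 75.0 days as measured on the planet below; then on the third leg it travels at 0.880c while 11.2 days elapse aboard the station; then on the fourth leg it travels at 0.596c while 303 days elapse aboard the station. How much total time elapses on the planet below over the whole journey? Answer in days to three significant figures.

Leg 1: 300 days is already measured on the planet below.
Leg 2: 75.0 days is already measured on the planet below.
Leg 3: γ = 1/√(1 − 0.880²) = 1/√0.2256 = 2.105; Δt_3 = 2.105 × 11.2 = 23.58 days.
Leg 4: γ = 1/√(1 − 0.596²) = 1/√0.6448 = 1.245; Δt_4 = 1.245 × 303 = 377.3 days.
Total: 300.0 + 75.00 + 23.58 + 377.3 days.

Δt = 776 days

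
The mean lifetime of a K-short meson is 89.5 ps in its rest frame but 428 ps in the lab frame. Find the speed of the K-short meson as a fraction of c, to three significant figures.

v = 0.978c

γ = Δt/τ₀ = 428/89.5 = 4.782
β = √(1 − 1/γ²) = √(1 − 0.04373) = √0.9563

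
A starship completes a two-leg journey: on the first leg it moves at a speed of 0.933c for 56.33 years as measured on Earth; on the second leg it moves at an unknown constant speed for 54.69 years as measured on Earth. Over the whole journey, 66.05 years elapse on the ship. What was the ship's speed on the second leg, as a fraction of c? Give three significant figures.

Leg 1: γ = 1/√(1 − 0.933²) = 1/√0.1295 = 2.779; τ_1 = 56.33/2.779 = 20.27 years.
Leg 2: speed unknown; τ_2 = 54.69/γ_2.
Total proper time: 20.27 + τ_2 = 66.05, so τ_2 = 66.05 − 20.27 = 45.78 years.
γ_2 = 54.69/45.78 = 1.195; β = √(1 − 1/γ²) = √0.2994.

β = 0.547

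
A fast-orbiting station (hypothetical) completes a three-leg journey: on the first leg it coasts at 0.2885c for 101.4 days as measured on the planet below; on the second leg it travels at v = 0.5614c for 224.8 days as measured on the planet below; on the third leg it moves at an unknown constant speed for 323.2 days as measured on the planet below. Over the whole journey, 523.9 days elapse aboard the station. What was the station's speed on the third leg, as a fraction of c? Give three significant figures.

β = 0.667

Leg 1: γ = 1/√(1 − 0.2885²) = 1/√0.9168 = 1.044; τ_1 = 101.4/1.044 = 97.09 days.
Leg 2: γ = 1/√(1 − 0.5614²) = 1/√0.6848 = 1.208; τ_2 = 224.8/1.208 = 186.0 days.
Leg 3: speed unknown; τ_3 = 323.2/γ_3.
Total proper time: 97.09 + 186.0 + τ_3 = 523.9, so τ_3 = 523.9 − 283.1 = 240.8 days.
γ_3 = 323.2/240.8 = 1.342; β = √(1 − 1/γ²) = √0.4450.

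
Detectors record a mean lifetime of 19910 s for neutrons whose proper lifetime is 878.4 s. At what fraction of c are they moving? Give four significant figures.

γ = Δt/τ₀ = 19910/878.4 = 22.67
β = √(1 − 1/γ²) = √(1 − 0.001946) = √0.9981

v = 0.9990c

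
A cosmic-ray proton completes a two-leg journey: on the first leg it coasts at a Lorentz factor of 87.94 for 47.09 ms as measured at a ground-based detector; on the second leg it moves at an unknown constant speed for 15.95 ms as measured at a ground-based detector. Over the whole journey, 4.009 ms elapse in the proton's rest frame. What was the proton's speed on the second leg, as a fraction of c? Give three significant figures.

β = 0.976

Leg 1: γ = 87.94; τ_1 = 47.09/87.94 = 0.5355 ms.
Leg 2: speed unknown; τ_2 = 15.95/γ_2.
Total proper time: 0.5355 + τ_2 = 4.009, so τ_2 = 4.009 − 0.5355 = 3.474 ms.
γ_2 = 15.95/3.474 = 4.592; β = √(1 − 1/γ²) = √0.9526.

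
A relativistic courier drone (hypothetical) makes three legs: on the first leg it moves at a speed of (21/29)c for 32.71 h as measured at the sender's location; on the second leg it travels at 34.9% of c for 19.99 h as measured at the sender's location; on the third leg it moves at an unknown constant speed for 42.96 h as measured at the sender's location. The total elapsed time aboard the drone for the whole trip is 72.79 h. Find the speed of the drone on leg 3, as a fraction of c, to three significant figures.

β = 0.680

Leg 1: γ = 1/√(1 − (21/29)²) = 29/20 = 1.450; τ_1 = 32.71/1.450 = 22.56 h.
Leg 2: β = 0.349; γ = 1/√(1 − 0.349²) = 1/√0.8782 = 1.067; τ_2 = 19.99/1.067 = 18.73 h.
Leg 3: speed unknown; τ_3 = 42.96/γ_3.
Total proper time: 22.56 + 18.73 + τ_3 = 72.79, so τ_3 = 72.79 − 41.29 = 31.50 h.
γ_3 = 42.96/31.50 = 1.364; β = √(1 − 1/γ²) = √0.4624.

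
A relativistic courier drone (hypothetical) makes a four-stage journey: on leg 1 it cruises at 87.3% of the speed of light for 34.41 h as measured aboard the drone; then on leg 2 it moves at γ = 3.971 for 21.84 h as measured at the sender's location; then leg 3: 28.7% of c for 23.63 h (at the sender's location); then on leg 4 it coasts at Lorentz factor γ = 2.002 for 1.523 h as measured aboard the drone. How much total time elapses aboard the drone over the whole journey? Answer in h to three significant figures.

Leg 1: 34.41 h is already measured aboard the drone.
Leg 2: γ = 3.971; τ_2 = 21.84/3.971 = 5.500 h.
Leg 3: β = 0.287; γ = 1/√(1 − 0.287²) = 1/√0.9176 = 1.044; τ_3 = 23.63/1.044 = 22.64 h.
Leg 4: 1.523 h is already measured aboard the drone.
Total: 34.41 + 5.500 + 22.64 + 1.523 h.

τ = 64.1 h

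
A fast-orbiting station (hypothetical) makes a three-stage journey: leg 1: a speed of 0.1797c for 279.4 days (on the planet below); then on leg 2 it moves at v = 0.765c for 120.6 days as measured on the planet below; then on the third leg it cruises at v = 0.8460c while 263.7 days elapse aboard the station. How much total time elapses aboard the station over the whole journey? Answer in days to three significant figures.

τ = 616 days

Leg 1: γ = 1/√(1 − 0.1797²) = 1/√0.9677 = 1.017; τ_1 = 279.4/1.017 = 274.9 days.
Leg 2: γ = 1/√(1 − 0.765²) = 1/√0.4148 = 1.553; τ_2 = 120.6/1.553 = 77.67 days.
Leg 3: 263.7 days is already measured aboard the station.
Total: 274.9 + 77.67 + 263.7 days.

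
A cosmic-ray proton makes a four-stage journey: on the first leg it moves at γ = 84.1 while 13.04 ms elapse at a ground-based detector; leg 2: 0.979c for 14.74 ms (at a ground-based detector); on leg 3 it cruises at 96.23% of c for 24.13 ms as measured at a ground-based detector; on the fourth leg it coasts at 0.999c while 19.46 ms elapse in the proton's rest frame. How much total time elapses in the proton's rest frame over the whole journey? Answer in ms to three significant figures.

τ = 29.2 ms

Leg 1: γ = 84.1; τ_1 = 13.04/84.10 = 0.1551 ms.
Leg 2: γ = 1/√(1 − 0.979²) = 1/√0.04156 = 4.905; τ_2 = 14.74/4.905 = 3.005 ms.
Leg 3: β = 0.9623; γ = 1/√(1 − 0.9623²) = 1/√0.07398 = 3.677; τ_3 = 24.13/3.677 = 6.563 ms.
Leg 4: 19.46 ms is already measured in the proton's rest frame.
Total: 0.1551 + 3.005 + 6.563 + 19.46 ms.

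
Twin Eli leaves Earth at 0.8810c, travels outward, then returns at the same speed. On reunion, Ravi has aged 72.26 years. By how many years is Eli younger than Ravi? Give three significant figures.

Δt − τ = 38.1 years

γ = 1/√(1 − 0.8810²) = 1/√0.2238 = 2.114
Eli's elapsed proper time: τ = 72.26/2.114 = 34.19 years.
Age gap = Δt − τ = 72.26 − 34.19 years.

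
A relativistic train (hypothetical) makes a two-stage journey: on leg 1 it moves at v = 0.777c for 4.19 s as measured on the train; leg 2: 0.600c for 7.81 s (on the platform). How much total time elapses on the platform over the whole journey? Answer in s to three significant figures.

Δt = 14.5 s

Leg 1: γ = 1/√(1 − 0.777²) = 1/√0.3963 = 1.589; Δt_1 = 1.589 × 4.19 = 6.656 s.
Leg 2: 7.81 s is already measured on the platform.
Total: 6.656 + 7.810 s.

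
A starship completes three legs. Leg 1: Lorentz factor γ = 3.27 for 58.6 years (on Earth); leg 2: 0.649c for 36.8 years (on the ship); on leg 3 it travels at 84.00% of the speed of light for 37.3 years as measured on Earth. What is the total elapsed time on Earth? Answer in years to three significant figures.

Δt = 144 years

Leg 1: 58.6 years is already measured on Earth.
Leg 2: γ = 1/√(1 − 0.649²) = 1/√0.5788 = 1.314; Δt_2 = 1.314 × 36.8 = 48.37 years.
Leg 3: 37.3 years is already measured on Earth.
Total: 58.60 + 48.37 + 37.30 years.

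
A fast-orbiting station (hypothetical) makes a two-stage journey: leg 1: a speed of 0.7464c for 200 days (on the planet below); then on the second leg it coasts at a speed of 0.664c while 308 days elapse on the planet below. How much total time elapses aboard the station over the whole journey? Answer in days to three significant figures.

Leg 1: γ = 1/√(1 − 0.7464²) = 1/√0.4429 = 1.503; τ_1 = 200/1.503 = 133.1 days.
Leg 2: γ = 1/√(1 − 0.664²) = 1/√0.5591 = 1.337; τ_2 = 308/1.337 = 230.3 days.
Total: 133.1 + 230.3 days.

τ = 363 days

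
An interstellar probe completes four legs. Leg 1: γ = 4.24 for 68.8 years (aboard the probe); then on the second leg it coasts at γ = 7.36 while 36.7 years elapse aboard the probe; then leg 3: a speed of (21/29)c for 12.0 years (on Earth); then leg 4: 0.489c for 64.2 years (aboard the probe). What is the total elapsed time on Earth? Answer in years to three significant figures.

Leg 1: γ = 4.24; Δt_1 = 4.240 × 68.8 = 291.7 years.
Leg 2: γ = 7.36; Δt_2 = 7.360 × 36.7 = 270.1 years.
Leg 3: 12.0 years is already measured on Earth.
Leg 4: γ = 1/√(1 − 0.489²) = 1/√0.7609 = 1.146; Δt_4 = 1.146 × 64.2 = 73.60 years.
Total: 291.7 + 270.1 + 12.00 + 73.60 years.

Δt = 647 years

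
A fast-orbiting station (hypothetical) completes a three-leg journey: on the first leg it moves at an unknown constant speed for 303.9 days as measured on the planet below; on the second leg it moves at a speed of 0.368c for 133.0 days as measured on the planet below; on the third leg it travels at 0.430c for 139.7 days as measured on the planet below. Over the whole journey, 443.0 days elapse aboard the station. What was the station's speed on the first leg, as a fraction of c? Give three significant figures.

β = 0.772

Leg 1: speed unknown; τ_1 = 303.9/γ_1.
Leg 2: γ = 1/√(1 − 0.368²) = 1/√0.8646 = 1.075; τ_2 = 133.0/1.075 = 123.7 days.
Leg 3: γ = 1/√(1 − 0.430²) = 1/√0.8151 = 1.108; τ_3 = 139.7/1.108 = 126.1 days.
Total proper time: τ_1 + 123.7 + 126.1 = 443.0, so τ_1 = 443.0 − 249.8 = 193.2 days.
γ_1 = 303.9/193.2 = 1.573; β = √(1 − 1/γ²) = √0.5958.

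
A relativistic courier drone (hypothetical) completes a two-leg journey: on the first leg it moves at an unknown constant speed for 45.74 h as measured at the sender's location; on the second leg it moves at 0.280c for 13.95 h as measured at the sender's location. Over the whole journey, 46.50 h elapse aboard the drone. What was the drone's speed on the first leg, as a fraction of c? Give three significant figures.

β = 0.690

Leg 1: speed unknown; τ_1 = 45.74/γ_1.
Leg 2: γ = 1/√(1 − 0.280²) = 25/24 ≈ 1.042; τ_2 = 13.95/1.042 = 13.39 h.
Total proper time: τ_1 + 13.39 = 46.50, so τ_1 = 46.50 − 13.39 = 33.11 h.
γ_1 = 45.74/33.11 = 1.382; β = √(1 − 1/γ²) = √0.4761.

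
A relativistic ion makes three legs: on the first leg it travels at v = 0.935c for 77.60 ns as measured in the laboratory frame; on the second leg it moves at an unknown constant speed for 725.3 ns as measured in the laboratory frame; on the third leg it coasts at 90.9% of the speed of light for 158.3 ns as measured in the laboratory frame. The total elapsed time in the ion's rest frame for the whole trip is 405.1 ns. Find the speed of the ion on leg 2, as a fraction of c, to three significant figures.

Leg 1: γ = 1/√(1 − 0.935²) = 1/√0.1258 = 2.820; τ_1 = 77.60/2.820 = 27.52 ns.
Leg 2: speed unknown; τ_2 = 725.3/γ_2.
Leg 3: β = 0.909; γ = 1/√(1 − 0.909²) = 1/√0.1737 = 2.399; τ_3 = 158.3/2.399 = 65.98 ns.
Total proper time: 27.52 + τ_2 + 65.98 = 405.1, so τ_2 = 405.1 − 93.50 = 311.6 ns.
γ_2 = 725.3/311.6 = 2.328; β = √(1 − 1/γ²) = √0.8154.

β = 0.903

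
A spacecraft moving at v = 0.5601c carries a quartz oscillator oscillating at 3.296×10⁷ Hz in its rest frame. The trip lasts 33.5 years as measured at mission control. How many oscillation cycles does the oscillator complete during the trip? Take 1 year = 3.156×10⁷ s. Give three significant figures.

N = 2.89×10¹⁶

γ = 1/√(1 − 0.5601²) = 1/√0.6863 = 1.207
The oscillator's own cycle count is N = f × τ where τ is the proper time aboard the spacecraft. τ = Δt/γ = 33.5/1.207 = 27.75 years = 8.759×10⁸ s.
N = 3.296×10⁷ × 8.759×10⁸ = 2.887×10¹⁶.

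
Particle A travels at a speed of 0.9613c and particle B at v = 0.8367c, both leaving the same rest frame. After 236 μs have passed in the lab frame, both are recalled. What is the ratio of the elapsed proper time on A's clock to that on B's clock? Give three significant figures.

τ_A/τ_B = 0.503

A: γ = 1/√(1 − 0.9613²) = 1/√0.07590 = 3.630. B: γ = 1/√(1 − 0.8367²) = 1/√0.2999 = 1.826.
τ_A/τ_B = γ_B/γ_A = 1.826/3.630 = 0.5031, so τ_A/τ_B = 0.5031.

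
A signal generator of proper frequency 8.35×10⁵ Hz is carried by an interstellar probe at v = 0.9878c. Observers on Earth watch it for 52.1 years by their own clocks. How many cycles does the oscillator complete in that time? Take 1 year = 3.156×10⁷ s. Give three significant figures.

γ = 1/√(1 − 0.9878²) = 1/√0.02425 = 6.421
During 52.1 years of lab time, the oscillator's proper time advances by τ = Δt/γ = 52.1/6.421 = 8.113 years = 2.561×10⁸ s.
N = f × τ = 8.35×10⁵ × 2.561×10⁸ = 2.138×10¹⁴.

N = 2.14×10¹⁴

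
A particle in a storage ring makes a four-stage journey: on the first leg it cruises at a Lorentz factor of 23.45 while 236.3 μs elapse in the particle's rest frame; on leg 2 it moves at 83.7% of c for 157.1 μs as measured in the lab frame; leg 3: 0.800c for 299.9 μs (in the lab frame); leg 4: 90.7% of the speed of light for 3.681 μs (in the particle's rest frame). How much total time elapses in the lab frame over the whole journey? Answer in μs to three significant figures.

Leg 1: γ = 23.45; Δt_1 = 23.45 × 236.3 = 5541 μs.
Leg 2: 157.1 μs is already measured in the lab frame.
Leg 3: 299.9 μs is already measured in the lab frame.
Leg 4: β = 0.907; γ = 1/√(1 − 0.907²) = 1/√0.1774 = 2.375; Δt_4 = 2.375 × 3.681 = 8.741 μs.
Total: 5541 + 157.1 + 299.9 + 8.741 μs.

Δt = 6010 μs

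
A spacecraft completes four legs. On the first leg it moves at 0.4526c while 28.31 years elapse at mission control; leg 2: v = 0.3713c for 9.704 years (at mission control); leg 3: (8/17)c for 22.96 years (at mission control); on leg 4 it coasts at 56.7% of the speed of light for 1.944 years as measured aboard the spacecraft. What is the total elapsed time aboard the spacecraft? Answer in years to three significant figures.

Leg 1: γ = 1/√(1 − 0.4526²) = 1/√0.7952 = 1.121; τ_1 = 28.31/1.121 = 25.24 years.
Leg 2: γ = 1/√(1 − 0.3713²) = 1/√0.8621 = 1.077; τ_2 = 9.704/1.077 = 9.010 years.
Leg 3: γ = 1/√(1 − (8/17)²) = 17/15 ≈ 1.133; τ_3 = 22.96/1.133 = 20.26 years.
Leg 4: 1.944 years is already measured aboard the spacecraft.
Total: 25.24 + 9.010 + 20.26 + 1.944 years.

τ = 56.5 years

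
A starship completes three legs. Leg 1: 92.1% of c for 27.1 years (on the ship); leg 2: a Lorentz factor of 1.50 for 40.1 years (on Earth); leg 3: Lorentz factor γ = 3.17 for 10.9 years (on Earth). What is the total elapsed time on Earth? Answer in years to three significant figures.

Δt = 121 years

Leg 1: β = 0.921; γ = 1/√(1 − 0.921²) = 1/√0.1518 = 2.567; Δt_1 = 2.567 × 27.1 = 69.57 years.
Leg 2: 40.1 years is already measured on Earth.
Leg 3: 10.9 years is already measured on Earth.
Total: 69.57 + 40.10 + 10.90 years.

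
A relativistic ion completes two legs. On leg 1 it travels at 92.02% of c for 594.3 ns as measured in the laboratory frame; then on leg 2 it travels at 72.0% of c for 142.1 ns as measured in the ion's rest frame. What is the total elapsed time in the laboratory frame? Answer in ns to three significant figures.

Leg 1: 594.3 ns is already measured in the laboratory frame.
Leg 2: β = 0.720; γ = 1/√(1 − 0.720²) = 1/√0.4816 = 1.441; Δt_2 = 1.441 × 142.1 = 204.8 ns.
Total: 594.3 + 204.8 ns.

Δt = 799 ns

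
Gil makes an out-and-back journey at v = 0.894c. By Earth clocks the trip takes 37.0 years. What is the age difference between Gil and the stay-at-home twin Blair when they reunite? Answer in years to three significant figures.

γ = 1/√(1 − 0.894²) = 1/√0.2008 = 2.232
Gil's elapsed proper time: τ = 37.0/2.232 = 16.58 years.
Age gap = Δt − τ = 37.0 − 16.58 years.

Δt − τ = 20.4 years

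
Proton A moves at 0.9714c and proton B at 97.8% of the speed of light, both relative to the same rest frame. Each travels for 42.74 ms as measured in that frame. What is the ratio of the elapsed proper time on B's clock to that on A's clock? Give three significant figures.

τ_B/τ_A = 0.879

A: γ = 1/√(1 − 0.9714²) = 1/√0.05638 = 4.211. B: β = 0.978; γ = 1/√(1 − 0.978²) = 1/√0.04352 = 4.794.
τ_A/τ_B = γ_B/γ_A = 4.794/4.211 = 1.138, so τ_B/τ_A = 0.8785.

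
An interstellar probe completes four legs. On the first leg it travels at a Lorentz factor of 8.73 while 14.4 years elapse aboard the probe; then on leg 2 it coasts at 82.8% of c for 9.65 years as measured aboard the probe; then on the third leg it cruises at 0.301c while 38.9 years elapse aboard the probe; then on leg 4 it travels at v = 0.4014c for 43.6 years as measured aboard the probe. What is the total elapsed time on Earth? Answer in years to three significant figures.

Leg 1: γ = 8.73; Δt_1 = 8.730 × 14.4 = 125.7 years.
Leg 2: β = 0.828; γ = 1/√(1 − 0.828²) = 1/√0.3144 = 1.783; Δt_2 = 1.783 × 9.65 = 17.21 years.
Leg 3: γ = 1/√(1 − 0.301²) = 1/√0.9094 = 1.049; Δt_3 = 1.049 × 38.9 = 40.79 years.
Leg 4: γ = 1/√(1 − 0.4014²) = 1/√0.8389 = 1.092; Δt_4 = 1.092 × 43.6 = 47.60 years.
Total: 125.7 + 17.21 + 40.79 + 47.60 years.

Δt = 231 years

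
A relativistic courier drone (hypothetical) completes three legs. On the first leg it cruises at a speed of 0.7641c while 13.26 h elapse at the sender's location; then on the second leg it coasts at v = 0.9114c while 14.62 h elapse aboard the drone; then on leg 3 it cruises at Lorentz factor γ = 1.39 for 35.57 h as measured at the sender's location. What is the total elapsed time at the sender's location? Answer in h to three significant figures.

Δt = 84.4 h

Leg 1: 13.26 h is already measured at the sender's location.
Leg 2: γ = 1/√(1 − 0.9114²) = 1/√0.1694 = 2.430; Δt_2 = 2.430 × 14.62 = 35.53 h.
Leg 3: 35.57 h is already measured at the sender's location.
Total: 13.26 + 35.53 + 35.57 h.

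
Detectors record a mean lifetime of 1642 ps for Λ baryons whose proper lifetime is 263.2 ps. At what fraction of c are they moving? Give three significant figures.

γ = Δt/τ₀ = 1642/263.2 = 6.239
β = √(1 − 1/γ²) = √(1 − 0.02569) = √0.9743

β = 0.987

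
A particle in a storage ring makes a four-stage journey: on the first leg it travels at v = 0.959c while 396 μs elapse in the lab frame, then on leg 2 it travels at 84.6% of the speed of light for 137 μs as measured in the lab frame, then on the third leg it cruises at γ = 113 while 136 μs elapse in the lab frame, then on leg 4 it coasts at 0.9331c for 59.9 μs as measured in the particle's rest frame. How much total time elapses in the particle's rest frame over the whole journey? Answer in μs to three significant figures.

τ = 246 μs

Leg 1: γ = 1/√(1 − 0.959²) = 1/√0.08032 = 3.529; τ_1 = 396/3.529 = 112.2 μs.
Leg 2: β = 0.846; γ = 1/√(1 − 0.846²) = 1/√0.2843 = 1.876; τ_2 = 137/1.876 = 73.05 μs.
Leg 3: γ = 113; τ_3 = 136/113.0 = 1.204 μs.
Leg 4: 59.9 μs is already measured in the particle's rest frame.
Total: 112.2 + 73.05 + 1.204 + 59.90 μs.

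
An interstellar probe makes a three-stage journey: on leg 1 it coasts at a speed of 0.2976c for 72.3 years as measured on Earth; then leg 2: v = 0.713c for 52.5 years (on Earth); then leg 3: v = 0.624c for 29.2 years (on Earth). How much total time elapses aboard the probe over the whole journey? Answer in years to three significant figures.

τ = 129 years

Leg 1: γ = 1/√(1 − 0.2976²) = 1/√0.9114 = 1.047; τ_1 = 72.3/1.047 = 69.02 years.
Leg 2: γ = 1/√(1 − 0.713²) = 1/√0.4916 = 1.426; τ_2 = 52.5/1.426 = 36.81 years.
Leg 3: γ = 1/√(1 − 0.624²) = 1/√0.6106 = 1.280; τ_3 = 29.2/1.280 = 22.82 years.
Total: 69.02 + 36.81 + 22.82 years.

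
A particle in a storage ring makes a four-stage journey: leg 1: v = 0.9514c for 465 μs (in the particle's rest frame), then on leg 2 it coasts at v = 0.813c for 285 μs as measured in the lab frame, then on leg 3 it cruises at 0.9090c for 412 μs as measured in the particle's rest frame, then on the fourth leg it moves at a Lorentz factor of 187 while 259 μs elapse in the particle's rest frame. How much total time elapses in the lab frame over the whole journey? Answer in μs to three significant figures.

Leg 1: γ = 1/√(1 − 0.9514²) = 1/√0.09484 = 3.247; Δt_1 = 3.247 × 465 = 1510 μs.
Leg 2: 285 μs is already measured in the lab frame.
Leg 3: γ = 1/√(1 − 0.9090²) = 1/√0.1737 = 2.399; Δt_3 = 2.399 × 412 = 988.5 μs.
Leg 4: γ = 187; Δt_4 = 187.0 × 259 = 4.843×10⁴ μs.
Total: 1510 + 285.0 + 988.5 + 4.843×10⁴ μs.

Δt = 5.12×10⁴ μs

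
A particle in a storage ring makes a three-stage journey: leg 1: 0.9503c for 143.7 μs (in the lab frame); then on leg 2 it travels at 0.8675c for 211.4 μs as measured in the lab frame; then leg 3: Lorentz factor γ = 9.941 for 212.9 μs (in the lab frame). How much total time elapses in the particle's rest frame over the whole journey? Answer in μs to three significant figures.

Leg 1: γ = 1/√(1 − 0.9503²) = 1/√0.09693 = 3.212; τ_1 = 143.7/3.212 = 44.74 μs.
Leg 2: γ = 1/√(1 − 0.8675²) = 1/√0.2474 = 2.010; τ_2 = 211.4/2.010 = 105.2 μs.
Leg 3: γ = 9.941; τ_3 = 212.9/9.941 = 21.42 μs.
Total: 44.74 + 105.2 + 21.42 μs.

τ = 171 μs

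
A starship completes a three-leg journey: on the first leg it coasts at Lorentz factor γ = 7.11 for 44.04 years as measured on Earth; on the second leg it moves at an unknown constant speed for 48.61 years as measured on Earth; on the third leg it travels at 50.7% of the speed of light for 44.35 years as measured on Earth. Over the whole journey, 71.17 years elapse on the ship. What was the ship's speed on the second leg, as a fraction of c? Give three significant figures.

β = 0.835

Leg 1: γ = 7.11; τ_1 = 44.04/7.110 = 6.194 years.
Leg 2: speed unknown; τ_2 = 48.61/γ_2.
Leg 3: β = 0.507; γ = 1/√(1 − 0.507²) = 1/√0.7430 = 1.160; τ_3 = 44.35/1.160 = 38.23 years.
Total proper time: 6.194 + τ_2 + 38.23 = 71.17, so τ_2 = 71.17 − 44.42 = 26.75 years.
γ_2 = 48.61/26.75 = 1.817; β = √(1 − 1/γ²) = √0.6972.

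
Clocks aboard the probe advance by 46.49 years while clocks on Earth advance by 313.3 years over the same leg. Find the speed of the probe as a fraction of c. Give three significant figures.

v = 0.989c

The proper time is measured aboard the probe (both events occur at the probe's location); Δt is measured on Earth. γ = Δt/τ = 313.3/46.49 = 6.739.
β = √(1 − 1/γ²) = √(1 − 0.02202) = √0.9780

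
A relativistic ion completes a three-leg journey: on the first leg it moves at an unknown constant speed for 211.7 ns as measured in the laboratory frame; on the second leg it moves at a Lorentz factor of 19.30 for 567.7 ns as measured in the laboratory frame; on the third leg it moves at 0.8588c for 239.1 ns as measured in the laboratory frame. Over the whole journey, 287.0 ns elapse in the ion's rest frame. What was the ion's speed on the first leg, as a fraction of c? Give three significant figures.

Leg 1: speed unknown; τ_1 = 211.7/γ_1.
Leg 2: γ = 19.30; τ_2 = 567.7/19.30 = 29.41 ns.
Leg 3: γ = 1/√(1 − 0.8588²) = 1/√0.2625 = 1.952; τ_3 = 239.1/1.952 = 122.5 ns.
Total proper time: τ_1 + 29.41 + 122.5 = 287.0, so τ_1 = 287.0 − 151.9 = 135.1 ns.
γ_1 = 211.7/135.1 = 1.567; β = √(1 − 1/γ²) = √0.5928.

β = 0.770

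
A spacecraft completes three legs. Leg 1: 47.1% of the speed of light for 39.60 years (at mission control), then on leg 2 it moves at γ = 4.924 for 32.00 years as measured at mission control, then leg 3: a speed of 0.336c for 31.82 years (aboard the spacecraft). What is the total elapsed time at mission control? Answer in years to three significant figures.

Δt = 105 years

Leg 1: 39.60 years is already measured at mission control.
Leg 2: 32.00 years is already measured at mission control.
Leg 3: γ = 1/√(1 − 0.336²) = 1/√0.8871 = 1.062; Δt_3 = 1.062 × 31.82 = 33.78 years.
Total: 39.60 + 32.00 + 33.78 years.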